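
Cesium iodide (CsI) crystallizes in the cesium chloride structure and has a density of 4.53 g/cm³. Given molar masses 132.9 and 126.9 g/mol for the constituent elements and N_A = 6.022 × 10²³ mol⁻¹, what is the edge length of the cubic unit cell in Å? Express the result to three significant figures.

M(CsI) = 259.8 g/mol; Z = 1 formula unit per cell.
a³ = Z·M/(N_A·ρ) = 1 × 259.8 / (6.022 × 10²³ × 4.53) = 9.524 × 10^-23 cm³, so a = 4.567 × 10^-8 cm = 4.57 Å.

4.57 Å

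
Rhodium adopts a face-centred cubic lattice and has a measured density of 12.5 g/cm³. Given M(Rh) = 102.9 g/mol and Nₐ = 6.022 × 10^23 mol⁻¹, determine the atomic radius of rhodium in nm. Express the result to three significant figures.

For an FCC cell (Z = 4), a³ = Z·M/(N_A·ρ) = 4 × 102.9 / (6.022 × 10²³ × 12.50) = 5.468 × 10^-23 cm³, so a = 3.796 × 10^-8 cm = 0.3796 nm.
Atoms touch along the face diagonal, so √2·a = 4r, so r = 0.3536 × a = 0.134 nm.

0.134 nm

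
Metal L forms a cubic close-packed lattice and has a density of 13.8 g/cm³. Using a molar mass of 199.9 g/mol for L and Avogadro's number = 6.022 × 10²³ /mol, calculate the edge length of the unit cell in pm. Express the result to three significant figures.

With Z = 4 atoms per FCC cell, a³ = Z·M/(N_A·ρ) = 4 × 199.9 / (6.022 × 10²³ × 13.80 g/cm³) = 9.622 × 10^-23 cm³.
a = (9.622 × 10^-23)^(1/3) = 4.582 × 10^-8 cm = 458 pm.

458 pm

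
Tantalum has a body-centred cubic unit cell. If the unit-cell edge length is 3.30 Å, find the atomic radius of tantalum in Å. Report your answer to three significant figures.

1.43 Å

In a BCC lattice, atoms touch along the body diagonal, so √3·a = 4r.
r = √3·a/4 = 1.7321 × 3.30 / 4 = 1.43 Å.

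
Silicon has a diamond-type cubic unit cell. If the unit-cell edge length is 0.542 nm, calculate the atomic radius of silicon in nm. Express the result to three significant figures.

In a diamond cubic lattice, nearest neighbors lie along the body diagonal with √3·a = 8r.
r = √3·a/8 = 1.7321 × 0.542 / 8 = 0.117 nm.

0.117 nm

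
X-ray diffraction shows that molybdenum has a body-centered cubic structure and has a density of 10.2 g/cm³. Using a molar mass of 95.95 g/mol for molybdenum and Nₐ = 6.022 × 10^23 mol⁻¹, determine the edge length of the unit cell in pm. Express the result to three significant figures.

315 pm

With Z = 2 atoms per BCC cell, a³ = Z·M/(N_A·ρ) = 2 × 95.95 / (6.022 × 10²³ × 10.20 g/cm³) = 3.124 × 10^-23 cm³.
a = (3.124 × 10^-23)^(1/3) = 3.150 × 10^-8 cm = 315 pm.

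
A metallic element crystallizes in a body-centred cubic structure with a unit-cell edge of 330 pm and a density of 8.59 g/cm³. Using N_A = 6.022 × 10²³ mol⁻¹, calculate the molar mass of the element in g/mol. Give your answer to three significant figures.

92.9 g/mol

A BCC cell has Z = 2 atoms; a = 3.300 × 10^-8 cm.
M = ρ·N_A·a³/Z = 8.59 × 6.022 × 10²³ × 3.594 × 10^-23 / 2 = 92.9 g/mol.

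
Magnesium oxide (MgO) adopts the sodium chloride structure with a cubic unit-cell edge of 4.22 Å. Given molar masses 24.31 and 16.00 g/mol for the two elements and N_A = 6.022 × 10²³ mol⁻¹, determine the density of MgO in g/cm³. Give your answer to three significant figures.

3.56 g/cm³

The sodium chloride structure contains Z = 4 formula units per cell; M(MgO) = 24.31 + 16.00 = 40.31 g/mol.
a³ = (4.220 × 10^-8 cm)³ = 7.515 × 10^-23 cm³.
ρ = 4 × 40.31 / (6.022 × 10²³ × 7.515 × 10^-23) = 3.563 g/cm³.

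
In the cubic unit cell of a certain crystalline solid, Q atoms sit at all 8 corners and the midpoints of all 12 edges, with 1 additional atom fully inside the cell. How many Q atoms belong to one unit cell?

5

Corner atoms are shared by 8 cells (1/8 each), edge atoms by 4 (1/4 each), interior atoms are unshared.
Net atoms = 8 × 1/8 + 12 × 1/4 + 1 = 1 + 3 + 1 = 5.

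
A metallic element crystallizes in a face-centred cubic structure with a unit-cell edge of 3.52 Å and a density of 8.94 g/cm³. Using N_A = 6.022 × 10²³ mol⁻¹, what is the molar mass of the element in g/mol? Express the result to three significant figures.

An FCC cell has Z = 4 atoms; a = 3.520 × 10^-8 cm.
M = ρ·N_A·a³/Z = 8.94 × 6.022 × 10²³ × 4.361 × 10^-23 / 4 = 58.7 g/mol.

58.7 g/mol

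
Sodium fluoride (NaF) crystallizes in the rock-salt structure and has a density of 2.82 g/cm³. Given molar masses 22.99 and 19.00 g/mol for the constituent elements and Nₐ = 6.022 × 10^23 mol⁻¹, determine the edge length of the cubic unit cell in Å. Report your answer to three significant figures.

4.62 Å

M(NaF) = 41.99 g/mol; Z = 4 formula units per cell.
a³ = Z·M/(N_A·ρ) = 4 × 41.99 / (6.022 × 10²³ × 2.82) = 9.890 × 10^-23 cm³, so a = 4.625 × 10^-8 cm = 4.62 Å.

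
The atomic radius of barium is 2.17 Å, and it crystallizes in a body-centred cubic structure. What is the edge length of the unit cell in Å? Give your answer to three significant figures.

5.01 Å

In a BCC lattice, atoms touch along the body diagonal, so √3·a = 4r.
a = 4r/√3 = 4 × 2.17 / 1.7321 = 5.01 Å.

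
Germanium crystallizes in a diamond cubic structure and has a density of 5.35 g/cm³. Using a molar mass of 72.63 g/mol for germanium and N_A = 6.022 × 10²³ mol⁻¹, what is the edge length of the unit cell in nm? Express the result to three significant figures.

0.565 nm

With Z = 8 atoms per diamond cubic cell, a³ = Z·M/(N_A·ρ) = 8 × 72.63 / (6.022 × 10²³ × 5.350 g/cm³) = 1.803 × 10^-22 cm³.
a = (1.803 × 10^-22)^(1/3) = 5.650 × 10^-8 cm = 0.565 nm.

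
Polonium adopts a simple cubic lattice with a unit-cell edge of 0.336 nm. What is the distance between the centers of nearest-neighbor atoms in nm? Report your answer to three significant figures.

In a simple cubic structure, atoms touch along the cell edge, so a = 2r; the nearest-neighbor distance equals 2r = 1.000·a.
d = 1.000 × 0.336 = 0.336 nm.

0.336 nm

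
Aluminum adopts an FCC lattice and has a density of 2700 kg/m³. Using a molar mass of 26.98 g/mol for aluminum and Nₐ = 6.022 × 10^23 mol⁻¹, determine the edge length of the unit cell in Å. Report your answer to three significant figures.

With Z = 4 atoms per FCC cell, a³ = Z·M/(N_A·ρ) = 4 × 26.98 / (6.022 × 10²³ × 2.700 g/cm³) = 6.637 × 10^-23 cm³.
a = (6.637 × 10^-23)^(1/3) = 4.049 × 10^-8 cm = 4.05 Å.

4.05 Å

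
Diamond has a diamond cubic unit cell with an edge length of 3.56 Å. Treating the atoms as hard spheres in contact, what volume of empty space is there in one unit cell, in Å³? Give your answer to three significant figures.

In a diamond cubic lattice nearest neighbors lie along the body diagonal with √3·a = 8r, so r = 0.2165a = 0.7708 Å.
V_cell = a³ = 45.12 Å³; V_atoms = 8 × (4/3)πr³ = 15.34 Å³.
Empty space = 45.12 − 15.34 = 29.8 Å³.

29.8 Å³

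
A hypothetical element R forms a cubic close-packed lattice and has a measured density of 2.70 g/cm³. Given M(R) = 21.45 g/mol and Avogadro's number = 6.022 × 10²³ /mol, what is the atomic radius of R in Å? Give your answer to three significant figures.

For an FCC cell (Z = 4), a³ = Z·M/(N_A·ρ) = 4 × 21.45 / (6.022 × 10²³ × 2.700) = 5.277 × 10^-23 cm³, so a = 3.751 × 10^-8 cm = 3.751 Å.
Atoms touch along the face diagonal, so √2·a = 4r, so r = 0.3536 × a = 1.33 Å.

1.33 Å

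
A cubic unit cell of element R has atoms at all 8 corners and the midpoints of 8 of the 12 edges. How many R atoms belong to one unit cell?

Corner atoms are shared by 8 cells (1/8 each), edge atoms by 4 (1/4 each).
Net atoms = 8 × 1/8 + 8 × 1/4 = 1 + 2 = 3.

3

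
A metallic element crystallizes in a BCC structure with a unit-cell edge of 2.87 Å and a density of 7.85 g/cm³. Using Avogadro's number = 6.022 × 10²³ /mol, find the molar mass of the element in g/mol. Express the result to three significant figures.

A BCC cell has Z = 2 atoms; a = 2.870 × 10^-8 cm.
M = ρ·N_A·a³/Z = 7.85 × 6.022 × 10²³ × 2.364 × 10^-23 / 2 = 55.9 g/mol.

55.9 g/mol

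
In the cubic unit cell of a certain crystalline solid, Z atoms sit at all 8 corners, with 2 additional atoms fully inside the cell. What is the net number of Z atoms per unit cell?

3

Corner atoms are shared by 8 cells (1/8 each), interior atoms are unshared.
Net atoms = 8 × 1/8 + 2 = 1 + 2 = 3.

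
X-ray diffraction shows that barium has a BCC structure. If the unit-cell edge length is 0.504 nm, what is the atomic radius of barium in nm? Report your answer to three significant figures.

In a BCC lattice, atoms touch along the body diagonal, so √3·a = 4r.
r = √3·a/4 = 1.7321 × 0.504 / 4 = 0.218 nm.

0.218 nm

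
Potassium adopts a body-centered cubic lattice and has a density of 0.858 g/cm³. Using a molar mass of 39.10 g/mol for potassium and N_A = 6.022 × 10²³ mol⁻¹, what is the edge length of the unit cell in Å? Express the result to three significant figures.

With Z = 2 atoms per BCC cell, a³ = Z·M/(N_A·ρ) = 2 × 39.10 / (6.022 × 10²³ × 0.8580 g/cm³) = 1.513 × 10^-22 cm³.
a = (1.513 × 10^-22)^(1/3) = 5.329 × 10^-8 cm = 5.33 Å.

5.33 Å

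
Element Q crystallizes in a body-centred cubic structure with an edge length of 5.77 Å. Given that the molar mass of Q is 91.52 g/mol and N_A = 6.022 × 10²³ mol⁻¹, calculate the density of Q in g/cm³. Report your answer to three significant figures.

A BCC unit cell contains Z = 2 atoms.
Cell volume: a³ = (5.77 Å)³ = (5.770 × 10^-8 cm)³ = 1.921 × 10^-22 cm³.
ρ = Z·M/(N_A·a³) = 2 × 91.52 / (6.022 × 10²³ × 1.921 × 10^-22) = 1.582 g/cm³.

1.58 g/cm³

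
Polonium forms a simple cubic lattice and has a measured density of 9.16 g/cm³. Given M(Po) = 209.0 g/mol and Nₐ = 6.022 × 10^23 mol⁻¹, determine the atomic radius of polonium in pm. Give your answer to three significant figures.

For a simple cubic cell (Z = 1), a³ = Z·M/(N_A·ρ) = 1 × 209.0 / (6.022 × 10²³ × 9.160) = 3.789 × 10^-23 cm³, so a = 3.359 × 10^-8 cm = 335.9 pm.
Atoms touch along the cell edge, so a = 2r, so r = 0.5000 × a = 168 pm.

168 pm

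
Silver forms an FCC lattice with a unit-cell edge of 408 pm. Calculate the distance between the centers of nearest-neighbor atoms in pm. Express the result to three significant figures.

In an FCC structure, atoms touch along the face diagonal, so √2·a = 4r; the nearest-neighbor distance equals 2r = 0.7071·a.
d = 0.7071 × 408 = 288 pm.

288 pm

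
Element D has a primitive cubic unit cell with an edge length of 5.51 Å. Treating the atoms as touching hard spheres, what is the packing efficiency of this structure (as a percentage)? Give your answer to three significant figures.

52.4%

In a simple cubic lattice atoms touch along the cell edge, so a = 2r, so r = 0.5000a = 2.755 Å.
Packing fraction = Z·(4/3)πr³ / a³ = 1 × (4/3)π × (2.755)³ / (5.51)³ = 0.5236 = 52.4%.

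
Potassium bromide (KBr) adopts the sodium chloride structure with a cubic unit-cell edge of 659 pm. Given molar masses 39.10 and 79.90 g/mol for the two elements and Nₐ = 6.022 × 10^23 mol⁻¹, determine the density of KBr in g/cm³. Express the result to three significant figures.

The sodium chloride structure contains Z = 4 formula units per cell; M(KBr) = 39.10 + 79.90 = 119.0 g/mol.
a³ = (6.590 × 10^-8 cm)³ = 2.862 × 10^-22 cm³.
ρ = 4 × 119.0 / (6.022 × 10²³ × 2.862 × 10^-22) = 2.762 g/cm³.

2.76 g/cm³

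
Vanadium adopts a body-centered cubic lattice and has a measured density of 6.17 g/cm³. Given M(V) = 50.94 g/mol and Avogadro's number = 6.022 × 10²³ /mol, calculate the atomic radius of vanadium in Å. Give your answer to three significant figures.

For a BCC cell (Z = 2), a³ = Z·M/(N_A·ρ) = 2 × 50.94 / (6.022 × 10²³ × 6.170) = 2.742 × 10^-23 cm³, so a = 3.015 × 10^-8 cm = 3.015 Å.
Atoms touch along the body diagonal, so √3·a = 4r, so r = 0.4330 × a = 1.31 Å.

1.31 Å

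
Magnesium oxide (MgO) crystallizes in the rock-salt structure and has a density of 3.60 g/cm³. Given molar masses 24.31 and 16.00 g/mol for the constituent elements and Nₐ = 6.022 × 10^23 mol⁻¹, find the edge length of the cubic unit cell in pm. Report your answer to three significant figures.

M(MgO) = 40.31 g/mol; Z = 4 formula units per cell.
a³ = Z·M/(N_A·ρ) = 4 × 40.31 / (6.022 × 10²³ × 3.60) = 7.438 × 10^-23 cm³, so a = 4.205 × 10^-8 cm = 421 pm.

421 pm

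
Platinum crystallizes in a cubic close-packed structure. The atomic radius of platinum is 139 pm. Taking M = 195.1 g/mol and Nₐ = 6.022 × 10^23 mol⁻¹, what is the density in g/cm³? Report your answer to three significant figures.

21.3 g/cm³

In an FCC lattice, atoms touch along the face diagonal, so √2·a = 4r, giving a = 393.2 pm = 3.932 × 10^-8 cm.
With Z = 4, ρ = Z·M/(N_A·a³) = 4 × 195.1 / (6.022 × 10²³ × 6.077 × 10^-23) = 21.33 g/cm³.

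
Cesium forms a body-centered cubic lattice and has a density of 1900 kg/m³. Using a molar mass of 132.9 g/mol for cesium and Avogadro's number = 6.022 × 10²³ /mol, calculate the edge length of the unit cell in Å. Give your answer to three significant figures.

With Z = 2 atoms per BCC cell, a³ = Z·M/(N_A·ρ) = 2 × 132.9 / (6.022 × 10²³ × 1.900 g/cm³) = 2.323 × 10^-22 cm³.
a = (2.323 × 10^-22)^(1/3) = 6.147 × 10^-8 cm = 6.15 Å.

6.15 Å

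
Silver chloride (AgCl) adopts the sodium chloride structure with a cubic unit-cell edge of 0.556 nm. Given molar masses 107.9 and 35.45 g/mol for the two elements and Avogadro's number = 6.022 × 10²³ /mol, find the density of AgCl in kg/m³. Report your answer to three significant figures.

The sodium chloride structure contains Z = 4 formula units per cell; M(AgCl) = 107.9 + 35.45 = 143.35 g/mol.
a³ = (5.560 × 10^-8 cm)³ = 1.719 × 10^-22 cm³.
ρ = 4 × 143.35 / (6.022 × 10²³ × 1.719 × 10^-22) = 5.540 g/cm³ = 5540 kg/m³.

5540 kg/m³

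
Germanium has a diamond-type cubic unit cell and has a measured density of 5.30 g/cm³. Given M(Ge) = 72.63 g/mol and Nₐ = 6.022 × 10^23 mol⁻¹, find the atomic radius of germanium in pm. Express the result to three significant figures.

For a diamond cubic cell (Z = 8), a³ = Z·M/(N_A·ρ) = 8 × 72.63 / (6.022 × 10²³ × 5.300) = 1.820 × 10^-22 cm³, so a = 5.668 × 10^-8 cm = 566.8 pm.
Nearest neighbors lie along the body diagonal with √3·a = 8r, so r = 0.2165 × a = 123 pm.

123 pm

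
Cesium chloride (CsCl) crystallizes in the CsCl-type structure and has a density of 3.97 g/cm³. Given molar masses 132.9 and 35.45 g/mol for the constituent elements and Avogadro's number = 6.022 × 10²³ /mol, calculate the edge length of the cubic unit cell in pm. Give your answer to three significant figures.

413 pm

M(CsCl) = 168.35 g/mol; Z = 1 formula unit per cell.
a³ = Z·M/(N_A·ρ) = 1 × 168.35 / (6.022 × 10²³ × 3.97) = 7.042 × 10^-23 cm³, so a = 4.129 × 10^-8 cm = 413 pm.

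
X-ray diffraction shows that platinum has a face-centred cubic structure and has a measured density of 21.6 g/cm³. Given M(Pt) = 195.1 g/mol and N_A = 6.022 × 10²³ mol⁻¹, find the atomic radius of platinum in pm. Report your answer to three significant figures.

138 pm

For an FCC cell (Z = 4), a³ = Z·M/(N_A·ρ) = 4 × 195.1 / (6.022 × 10²³ × 21.60) = 6.000 × 10^-23 cm³, so a = 3.915 × 10^-8 cm = 391.5 pm.
Atoms touch along the face diagonal, so √2·a = 4r, so r = 0.3536 × a = 138 pm.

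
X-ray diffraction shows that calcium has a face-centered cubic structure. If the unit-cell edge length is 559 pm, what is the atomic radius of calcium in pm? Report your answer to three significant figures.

In an FCC lattice, atoms touch along the face diagonal, so √2·a = 4r.
r = √2·a/4 = 1.4142 × 559 / 4 = 198 pm.

198 pm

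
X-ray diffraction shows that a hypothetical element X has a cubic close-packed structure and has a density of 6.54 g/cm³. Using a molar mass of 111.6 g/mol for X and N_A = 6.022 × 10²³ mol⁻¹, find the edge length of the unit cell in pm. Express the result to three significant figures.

484 pm

With Z = 4 atoms per FCC cell, a³ = Z·M/(N_A·ρ) = 4 × 111.6 / (6.022 × 10²³ × 6.540 g/cm³) = 1.133 × 10^-22 cm³.
a = (1.133 × 10^-22)^(1/3) = 4.840 × 10^-8 cm = 484 pm.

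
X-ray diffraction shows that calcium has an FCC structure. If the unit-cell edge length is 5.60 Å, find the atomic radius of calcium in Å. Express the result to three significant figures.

1.98 Å

In an FCC lattice, atoms touch along the face diagonal, so √2·a = 4r.
r = √2·a/4 = 1.4142 × 5.60 / 4 = 1.98 Å.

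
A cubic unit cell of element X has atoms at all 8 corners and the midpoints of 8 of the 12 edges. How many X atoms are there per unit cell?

3

Corner atoms are shared by 8 cells (1/8 each), edge atoms by 4 (1/4 each).
Net atoms = 8 × 1/8 + 8 × 1/4 = 1 + 2 = 3.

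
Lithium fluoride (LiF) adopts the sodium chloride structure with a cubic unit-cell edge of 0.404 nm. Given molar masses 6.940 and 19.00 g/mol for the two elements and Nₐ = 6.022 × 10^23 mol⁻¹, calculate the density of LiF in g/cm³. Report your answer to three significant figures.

The sodium chloride structure contains Z = 4 formula units per cell; M(LiF) = 6.940 + 19.00 = 25.94 g/mol.
a³ = (4.040 × 10^-8 cm)³ = 6.594 × 10^-23 cm³.
ρ = 4 × 25.94 / (6.022 × 10²³ × 6.594 × 10^-23) = 2.613 g/cm³.

2.61 g/cm³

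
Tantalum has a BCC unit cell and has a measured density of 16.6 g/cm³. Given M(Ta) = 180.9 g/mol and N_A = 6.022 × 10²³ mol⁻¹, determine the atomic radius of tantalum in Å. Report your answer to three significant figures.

1.43 Å

For a BCC cell (Z = 2), a³ = Z·M/(N_A·ρ) = 2 × 180.9 / (6.022 × 10²³ × 16.60) = 3.619 × 10^-23 cm³, so a = 3.308 × 10^-8 cm = 3.308 Å.
Atoms touch along the body diagonal, so √3·a = 4r, so r = 0.4330 × a = 1.43 Å.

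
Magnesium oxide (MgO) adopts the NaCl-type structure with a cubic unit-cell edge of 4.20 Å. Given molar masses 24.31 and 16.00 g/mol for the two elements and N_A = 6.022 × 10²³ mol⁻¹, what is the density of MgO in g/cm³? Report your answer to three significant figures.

3.61 g/cm³

The NaCl-type structure contains Z = 4 formula units per cell; M(MgO) = 24.31 + 16.00 = 40.31 g/mol.
a³ = (4.200 × 10^-8 cm)³ = 7.409 × 10^-23 cm³.
ρ = 4 × 40.31 / (6.022 × 10²³ × 7.409 × 10^-23) = 3.614 g/cm³.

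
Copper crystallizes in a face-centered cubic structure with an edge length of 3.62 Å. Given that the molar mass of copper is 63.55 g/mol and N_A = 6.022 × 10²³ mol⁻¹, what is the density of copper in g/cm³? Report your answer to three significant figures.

8.90 g/cm³

An FCC unit cell contains Z = 4 atoms.
Cell volume: a³ = (3.62 Å)³ = (3.620 × 10^-8 cm)³ = 4.744 × 10^-23 cm³.
ρ = Z·M/(N_A·a³) = 4 × 63.55 / (6.022 × 10²³ × 4.744 × 10^-23) = 8.898 g/cm³.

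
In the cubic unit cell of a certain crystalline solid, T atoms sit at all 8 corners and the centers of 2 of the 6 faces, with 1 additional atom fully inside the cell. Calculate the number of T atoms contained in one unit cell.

3

Corner atoms are shared by 8 cells (1/8 each), face atoms by 2 (1/2 each), interior atoms are unshared.
Net atoms = 8 × 1/8 + 2 × 1/2 + 1 = 1 + 1 + 1 = 3.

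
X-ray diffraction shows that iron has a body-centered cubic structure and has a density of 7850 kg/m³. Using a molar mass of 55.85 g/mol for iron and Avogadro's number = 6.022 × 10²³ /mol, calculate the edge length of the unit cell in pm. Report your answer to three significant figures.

With Z = 2 atoms per BCC cell, a³ = Z·M/(N_A·ρ) = 2 × 55.85 / (6.022 × 10²³ × 7.850 g/cm³) = 2.363 × 10^-23 cm³.
a = (2.363 × 10^-23)^(1/3) = 2.870 × 10^-8 cm = 287 pm.

287 pm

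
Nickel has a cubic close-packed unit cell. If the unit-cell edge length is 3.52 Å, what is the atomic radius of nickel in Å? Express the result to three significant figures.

1.24 Å

In an FCC lattice, atoms touch along the face diagonal, so √2·a = 4r.
r = √2·a/4 = 1.4142 × 3.52 / 4 = 1.24 Å.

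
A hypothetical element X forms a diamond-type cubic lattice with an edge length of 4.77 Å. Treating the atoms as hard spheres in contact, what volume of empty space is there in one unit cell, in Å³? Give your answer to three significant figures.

71.6 Å³

In a diamond cubic lattice nearest neighbors lie along the body diagonal with √3·a = 8r, so r = 0.2165a = 1.033 Å.
V_cell = a³ = 108.5 Å³; V_atoms = 8 × (4/3)πr³ = 36.91 Å³.
Empty space = 108.5 − 36.91 = 71.6 Å³.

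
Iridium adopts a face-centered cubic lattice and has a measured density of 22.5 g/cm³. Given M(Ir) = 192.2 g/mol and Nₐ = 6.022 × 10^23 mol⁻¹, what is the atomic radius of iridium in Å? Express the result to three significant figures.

For an FCC cell (Z = 4), a³ = Z·M/(N_A·ρ) = 4 × 192.2 / (6.022 × 10²³ × 22.50) = 5.674 × 10^-23 cm³, so a = 3.843 × 10^-8 cm = 3.843 Å.
Atoms touch along the face diagonal, so √2·a = 4r, so r = 0.3536 × a = 1.36 Å.

1.36 Å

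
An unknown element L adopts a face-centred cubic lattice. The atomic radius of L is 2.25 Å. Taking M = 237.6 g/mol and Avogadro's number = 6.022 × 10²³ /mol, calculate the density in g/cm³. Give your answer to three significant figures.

6.12 g/cm³

In an FCC lattice, atoms touch along the face diagonal, so √2·a = 4r, giving a = 6.364 Å = 6.364 × 10^-8 cm.
With Z = 4, ρ = Z·M/(N_A·a³) = 4 × 237.6 / (6.022 × 10²³ × 2.577 × 10^-22) = 6.123 g/cm³.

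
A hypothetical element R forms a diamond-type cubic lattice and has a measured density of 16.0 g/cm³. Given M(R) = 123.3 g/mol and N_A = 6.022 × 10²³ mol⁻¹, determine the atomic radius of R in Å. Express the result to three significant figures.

For a diamond cubic cell (Z = 8), a³ = Z·M/(N_A·ρ) = 8 × 123.3 / (6.022 × 10²³ × 16.00) = 1.024 × 10^-22 cm³, so a = 4.678 × 10^-8 cm = 4.678 Å.
Nearest neighbors lie along the body diagonal with √3·a = 8r, so r = 0.2165 × a = 1.01 Å.

1.01 Å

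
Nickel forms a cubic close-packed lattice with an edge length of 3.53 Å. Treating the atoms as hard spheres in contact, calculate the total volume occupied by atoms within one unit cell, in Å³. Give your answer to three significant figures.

32.6 Å³

In an FCC lattice atoms touch along the face diagonal, so √2·a = 4r, so r = 0.3536a = 1.248 Å.
V_atoms = Z × (4/3)πr³ = 4 × (4/3)π × (1.248)³ = 32.6 Å³.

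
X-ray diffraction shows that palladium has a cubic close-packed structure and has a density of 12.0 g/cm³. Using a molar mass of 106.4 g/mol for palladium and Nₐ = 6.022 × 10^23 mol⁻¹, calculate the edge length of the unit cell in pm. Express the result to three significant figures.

With Z = 4 atoms per FCC cell, a³ = Z·M/(N_A·ρ) = 4 × 106.4 / (6.022 × 10²³ × 12.00 g/cm³) = 5.890 × 10^-23 cm³.
a = (5.890 × 10^-23)^(1/3) = 3.891 × 10^-8 cm = 389 pm.

389 pm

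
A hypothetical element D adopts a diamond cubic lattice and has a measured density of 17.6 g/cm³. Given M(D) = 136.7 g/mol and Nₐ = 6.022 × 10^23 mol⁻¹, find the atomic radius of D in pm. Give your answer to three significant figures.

For a diamond cubic cell (Z = 8), a³ = Z·M/(N_A·ρ) = 8 × 136.7 / (6.022 × 10²³ × 17.60) = 1.032 × 10^-22 cm³, so a = 4.690 × 10^-8 cm = 469.0 pm.
Nearest neighbors lie along the body diagonal with √3·a = 8r, so r = 0.2165 × a = 102 pm.

102 pm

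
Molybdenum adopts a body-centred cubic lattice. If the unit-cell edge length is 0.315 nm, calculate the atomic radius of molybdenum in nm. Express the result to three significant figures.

In a BCC lattice, atoms touch along the body diagonal, so √3·a = 4r.
r = √3·a/4 = 1.7321 × 0.315 / 4 = 0.136 nm.

0.136 nm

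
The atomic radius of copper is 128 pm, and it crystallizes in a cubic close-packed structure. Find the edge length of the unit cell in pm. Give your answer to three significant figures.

In an FCC lattice, atoms touch along the face diagonal, so √2·a = 4r.
a = 4r/√2 = 4 × 128 / 1.4142 = 362 pm.

362 pm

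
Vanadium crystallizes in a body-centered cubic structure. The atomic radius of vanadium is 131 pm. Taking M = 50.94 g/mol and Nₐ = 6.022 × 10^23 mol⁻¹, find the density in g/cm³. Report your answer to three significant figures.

In a BCC lattice, atoms touch along the body diagonal, so √3·a = 4r, giving a = 302.5 pm = 3.025 × 10^-8 cm.
With Z = 2, ρ = Z·M/(N_A·a³) = 2 × 50.94 / (6.022 × 10²³ × 2.769 × 10^-23) = 6.110 g/cm³.

6.11 g/cm³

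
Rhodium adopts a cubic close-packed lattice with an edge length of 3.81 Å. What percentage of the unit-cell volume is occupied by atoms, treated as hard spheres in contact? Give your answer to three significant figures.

74.0%

In an FCC lattice atoms touch along the face diagonal, so √2·a = 4r, so r = 0.3536a = 1.347 Å.
Packing fraction = Z·(4/3)πr³ / a³ = 4 × (4/3)π × (1.347)³ / (3.81)³ = 0.7405 = 74.0%.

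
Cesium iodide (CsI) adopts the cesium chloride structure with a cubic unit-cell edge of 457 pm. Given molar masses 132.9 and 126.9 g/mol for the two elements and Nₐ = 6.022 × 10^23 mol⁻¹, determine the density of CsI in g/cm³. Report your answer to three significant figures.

The cesium chloride structure contains Z = 1 formula unit per cell; M(CsI) = 132.9 + 126.9 = 259.8 g/mol.
a³ = (4.570 × 10^-8 cm)³ = 9.544 × 10^-23 cm³.
ρ = 1 × 259.8 / (6.022 × 10²³ × 9.544 × 10^-23) = 4.520 g/cm³.

4.52 g/cm³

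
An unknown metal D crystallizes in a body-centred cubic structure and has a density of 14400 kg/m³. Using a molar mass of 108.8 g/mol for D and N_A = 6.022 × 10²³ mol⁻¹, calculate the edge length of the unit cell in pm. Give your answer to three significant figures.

293 pm

With Z = 2 atoms per BCC cell, a³ = Z·M/(N_A·ρ) = 2 × 108.8 / (6.022 × 10²³ × 14.40 g/cm³) = 2.509 × 10^-23 cm³.
a = (2.509 × 10^-23)^(1/3) = 2.928 × 10^-8 cm = 293 pm.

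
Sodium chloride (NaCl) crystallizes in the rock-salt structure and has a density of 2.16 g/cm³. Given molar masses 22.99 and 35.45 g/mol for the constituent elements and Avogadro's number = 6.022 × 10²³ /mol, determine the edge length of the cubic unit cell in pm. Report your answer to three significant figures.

M(NaCl) = 58.44 g/mol; Z = 4 formula units per cell.
a³ = Z·M/(N_A·ρ) = 4 × 58.44 / (6.022 × 10²³ × 2.16) = 1.797 × 10^-22 cm³, so a = 5.643 × 10^-8 cm = 564 pm.

564 pm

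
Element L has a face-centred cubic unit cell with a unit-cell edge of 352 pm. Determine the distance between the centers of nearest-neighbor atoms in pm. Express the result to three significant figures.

249 pm

In an FCC structure, atoms touch along the face diagonal, so √2·a = 4r; the nearest-neighbor distance equals 2r = 0.7071·a.
d = 0.7071 × 352 = 249 pm.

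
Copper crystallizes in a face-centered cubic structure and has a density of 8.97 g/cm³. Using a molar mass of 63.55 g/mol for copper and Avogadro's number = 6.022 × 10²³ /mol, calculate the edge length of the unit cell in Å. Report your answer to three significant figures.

With Z = 4 atoms per FCC cell, a³ = Z·M/(N_A·ρ) = 4 × 63.55 / (6.022 × 10²³ × 8.970 g/cm³) = 4.706 × 10^-23 cm³.
a = (4.706 × 10^-23)^(1/3) = 3.610 × 10^-8 cm = 3.61 Å.

3.61 Å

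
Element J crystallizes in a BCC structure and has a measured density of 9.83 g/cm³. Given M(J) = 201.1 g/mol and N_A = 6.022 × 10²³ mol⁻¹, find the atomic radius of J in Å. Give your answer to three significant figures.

For a BCC cell (Z = 2), a³ = Z·M/(N_A·ρ) = 2 × 201.1 / (6.022 × 10²³ × 9.830) = 6.794 × 10^-23 cm³, so a = 4.081 × 10^-8 cm = 4.081 Å.
Atoms touch along the body diagonal, so √3·a = 4r, so r = 0.4330 × a = 1.77 Å.

1.77 Å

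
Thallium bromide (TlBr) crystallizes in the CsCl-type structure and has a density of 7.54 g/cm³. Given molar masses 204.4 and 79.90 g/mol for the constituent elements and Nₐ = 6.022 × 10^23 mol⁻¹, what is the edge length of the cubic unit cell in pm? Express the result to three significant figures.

M(TlBr) = 284.3 g/mol; Z = 1 formula unit per cell.
a³ = Z·M/(N_A·ρ) = 1 × 284.3 / (6.022 × 10²³ × 7.54) = 6.261 × 10^-23 cm³, so a = 3.971 × 10^-8 cm = 397 pm.

397 pm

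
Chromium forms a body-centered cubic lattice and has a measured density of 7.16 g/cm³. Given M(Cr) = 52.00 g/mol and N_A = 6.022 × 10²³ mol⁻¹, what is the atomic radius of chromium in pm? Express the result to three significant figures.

125 pm

For a BCC cell (Z = 2), a³ = Z·M/(N_A·ρ) = 2 × 52.00 / (6.022 × 10²³ × 7.160) = 2.412 × 10^-23 cm³, so a = 2.889 × 10^-8 cm = 288.9 pm.
Atoms touch along the body diagonal, so √3·a = 4r, so r = 0.4330 × a = 125 pm.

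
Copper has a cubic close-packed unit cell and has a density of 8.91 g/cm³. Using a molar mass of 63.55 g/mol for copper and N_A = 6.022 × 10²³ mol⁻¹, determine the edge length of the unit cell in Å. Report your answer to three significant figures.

With Z = 4 atoms per FCC cell, a³ = Z·M/(N_A·ρ) = 4 × 63.55 / (6.022 × 10²³ × 8.910 g/cm³) = 4.738 × 10^-23 cm³.
a = (4.738 × 10^-23)^(1/3) = 3.618 × 10^-8 cm = 3.62 Å.

3.62 Å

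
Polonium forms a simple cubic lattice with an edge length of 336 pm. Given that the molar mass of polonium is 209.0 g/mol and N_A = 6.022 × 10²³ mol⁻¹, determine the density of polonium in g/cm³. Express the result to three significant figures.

9.15 g/cm³

A simple cubic unit cell contains Z = 1 atom.
Cell volume: a³ = (336 pm)³ = (3.360 × 10^-8 cm)³ = 3.793 × 10^-23 cm³.
ρ = Z·M/(N_A·a³) = 1 × 209.0 / (6.022 × 10²³ × 3.793 × 10^-23) = 9.149 g/cm³.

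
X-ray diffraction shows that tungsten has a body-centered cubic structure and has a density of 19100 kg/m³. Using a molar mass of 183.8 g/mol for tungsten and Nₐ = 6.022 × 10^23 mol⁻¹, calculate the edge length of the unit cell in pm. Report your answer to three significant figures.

317 pm

With Z = 2 atoms per BCC cell, a³ = Z·M/(N_A·ρ) = 2 × 183.8 / (6.022 × 10²³ × 19.10 g/cm³) = 3.196 × 10^-23 cm³.
a = (3.196 × 10^-23)^(1/3) = 3.173 × 10^-8 cm = 317 pm.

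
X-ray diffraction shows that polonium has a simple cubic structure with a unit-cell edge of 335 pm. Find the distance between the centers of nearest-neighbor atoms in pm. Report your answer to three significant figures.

In a simple cubic structure, atoms touch along the cell edge, so a = 2r; the nearest-neighbor distance equals 2r = 1.000·a.
d = 1.000 × 335 = 335 pm.

335 pm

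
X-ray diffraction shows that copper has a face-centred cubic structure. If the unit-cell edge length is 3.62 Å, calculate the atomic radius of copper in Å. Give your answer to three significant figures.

1.28 Å

In an FCC lattice, atoms touch along the face diagonal, so √2·a = 4r.
r = √2·a/4 = 1.4142 × 3.62 / 4 = 1.28 Å.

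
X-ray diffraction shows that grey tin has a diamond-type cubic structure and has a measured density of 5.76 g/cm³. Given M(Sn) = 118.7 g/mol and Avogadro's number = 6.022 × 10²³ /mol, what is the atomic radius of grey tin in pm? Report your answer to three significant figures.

For a diamond cubic cell (Z = 8), a³ = Z·M/(N_A·ρ) = 8 × 118.7 / (6.022 × 10²³ × 5.760) = 2.738 × 10^-22 cm³, so a = 6.493 × 10^-8 cm = 649.3 pm.
Nearest neighbors lie along the body diagonal with √3·a = 8r, so r = 0.2165 × a = 141 pm.

141 pm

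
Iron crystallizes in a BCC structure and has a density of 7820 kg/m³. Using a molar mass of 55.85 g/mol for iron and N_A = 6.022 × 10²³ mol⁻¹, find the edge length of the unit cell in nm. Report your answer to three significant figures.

0.287 nm

With Z = 2 atoms per BCC cell, a³ = Z·M/(N_A·ρ) = 2 × 55.85 / (6.022 × 10²³ × 7.820 g/cm³) = 2.372 × 10^-23 cm³.
a = (2.372 × 10^-23)^(1/3) = 2.873 × 10^-8 cm = 0.287 nm.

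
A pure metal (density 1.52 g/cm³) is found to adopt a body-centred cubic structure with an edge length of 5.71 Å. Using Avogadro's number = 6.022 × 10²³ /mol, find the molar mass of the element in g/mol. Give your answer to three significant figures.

85.2 g/mol

A BCC cell has Z = 2 atoms; a = 5.710 × 10^-8 cm.
M = ρ·N_A·a³/Z = 1.52 × 6.022 × 10²³ × 1.862 × 10^-22 / 2 = 85.2 g/mol.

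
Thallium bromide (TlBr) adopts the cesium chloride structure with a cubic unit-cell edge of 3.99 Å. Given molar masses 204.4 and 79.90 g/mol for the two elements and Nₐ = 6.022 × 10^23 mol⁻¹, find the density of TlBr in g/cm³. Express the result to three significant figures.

The cesium chloride structure contains Z = 1 formula unit per cell; M(TlBr) = 204.4 + 79.90 = 284.3 g/mol.
a³ = (3.990 × 10^-8 cm)³ = 6.352 × 10^-23 cm³.
ρ = 1 × 284.3 / (6.022 × 10²³ × 6.352 × 10^-23) = 7.432 g/cm³.

7.43 g/cm³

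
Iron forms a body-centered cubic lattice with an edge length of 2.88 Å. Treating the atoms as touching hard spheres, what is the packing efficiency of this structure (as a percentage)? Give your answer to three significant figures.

In a BCC lattice atoms touch along the body diagonal, so √3·a = 4r, so r = 0.4330a = 1.247 Å.
Packing fraction = Z·(4/3)πr³ / a³ = 2 × (4/3)π × (1.247)³ / (2.88)³ = 0.6802 = 68.0%.

68.0%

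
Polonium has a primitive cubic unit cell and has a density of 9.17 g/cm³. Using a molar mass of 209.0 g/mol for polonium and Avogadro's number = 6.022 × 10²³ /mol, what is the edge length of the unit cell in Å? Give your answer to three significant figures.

3.36 Å

With Z = 1 atom per simple cubic cell, a³ = Z·M/(N_A·ρ) = 1 × 209.0 / (6.022 × 10²³ × 9.170 g/cm³) = 3.785 × 10^-23 cm³.
a = (3.785 × 10^-23)^(1/3) = 3.357 × 10^-8 cm = 3.36 Å.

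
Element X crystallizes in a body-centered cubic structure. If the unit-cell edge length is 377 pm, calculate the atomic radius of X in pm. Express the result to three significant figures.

163 pm

In a BCC lattice, atoms touch along the body diagonal, so √3·a = 4r.
r = √3·a/4 = 1.7321 × 377 / 4 = 163 pm.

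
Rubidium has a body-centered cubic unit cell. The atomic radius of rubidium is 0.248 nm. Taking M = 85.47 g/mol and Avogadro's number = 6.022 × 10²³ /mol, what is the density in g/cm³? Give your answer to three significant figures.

1.51 g/cm³

In a BCC lattice, atoms touch along the body diagonal, so √3·a = 4r, giving a = 0.5727 nm = 5.727 × 10^-8 cm.
With Z = 2, ρ = Z·M/(N_A·a³) = 2 × 85.47 / (6.022 × 10²³ × 1.879 × 10^-22) = 1.511 g/cm³.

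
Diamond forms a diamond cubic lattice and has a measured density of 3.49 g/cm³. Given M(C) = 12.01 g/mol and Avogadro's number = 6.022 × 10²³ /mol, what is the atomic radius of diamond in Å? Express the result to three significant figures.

For a diamond cubic cell (Z = 8), a³ = Z·M/(N_A·ρ) = 8 × 12.01 / (6.022 × 10²³ × 3.490) = 4.572 × 10^-23 cm³, so a = 3.576 × 10^-8 cm = 3.576 Å.
Nearest neighbors lie along the body diagonal with √3·a = 8r, so r = 0.2165 × a = 0.774 Å.

0.774 Å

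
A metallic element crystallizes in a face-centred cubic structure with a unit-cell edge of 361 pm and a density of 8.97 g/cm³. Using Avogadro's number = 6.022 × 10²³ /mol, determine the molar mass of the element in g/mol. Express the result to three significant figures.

63.5 g/mol

An FCC cell has Z = 4 atoms; a = 3.610 × 10^-8 cm.
M = ρ·N_A·a³/Z = 8.97 × 6.022 × 10²³ × 4.705 × 10^-23 / 4 = 63.5 g/mol.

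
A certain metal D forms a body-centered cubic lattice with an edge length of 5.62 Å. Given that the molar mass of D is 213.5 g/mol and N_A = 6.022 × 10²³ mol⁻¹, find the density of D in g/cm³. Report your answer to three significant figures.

A BCC unit cell contains Z = 2 atoms.
Cell volume: a³ = (5.62 Å)³ = (5.620 × 10^-8 cm)³ = 1.775 × 10^-22 cm³.
ρ = Z·M/(N_A·a³) = 2 × 213.5 / (6.022 × 10²³ × 1.775 × 10^-22) = 3.995 g/cm³.

3.99 g/cm³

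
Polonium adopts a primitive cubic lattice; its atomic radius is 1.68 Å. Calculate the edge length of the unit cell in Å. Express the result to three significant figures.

3.36 Å

In a simple cubic lattice, atoms touch along the cell edge, so a = 2r.
a = 2r = 2 × 1.68 = 3.36 Å.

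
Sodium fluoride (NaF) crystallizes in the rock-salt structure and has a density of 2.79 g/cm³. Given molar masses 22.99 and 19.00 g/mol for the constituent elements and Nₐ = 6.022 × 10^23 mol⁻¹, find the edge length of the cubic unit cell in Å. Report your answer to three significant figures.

M(NaF) = 41.99 g/mol; Z = 4 formula units per cell.
a³ = Z·M/(N_A·ρ) = 4 × 41.99 / (6.022 × 10²³ × 2.79) = 9.997 × 10^-23 cm³, so a = 4.641 × 10^-8 cm = 4.64 Å.

4.64 Å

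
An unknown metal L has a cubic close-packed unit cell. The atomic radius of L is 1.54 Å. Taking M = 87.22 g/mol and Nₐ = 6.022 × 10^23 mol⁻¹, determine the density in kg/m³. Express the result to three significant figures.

7010 kg/m³

In an FCC lattice, atoms touch along the face diagonal, so √2·a = 4r, giving a = 4.356 Å = 4.356 × 10^-8 cm.
With Z = 4, ρ = Z·M/(N_A·a³) = 4 × 87.22 / (6.022 × 10²³ × 8.264 × 10^-23) = 7.010 g/cm³ = 7010 kg/m³.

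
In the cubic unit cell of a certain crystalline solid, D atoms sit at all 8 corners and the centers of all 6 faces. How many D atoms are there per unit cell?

Corner atoms are shared by 8 cells (1/8 each), face atoms by 2 (1/2 each).
Net atoms = 8 × 1/8 + 6 × 1/2 = 1 + 3 = 4.

4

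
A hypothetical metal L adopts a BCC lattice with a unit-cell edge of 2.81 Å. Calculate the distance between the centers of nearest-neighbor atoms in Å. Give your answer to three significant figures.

In a BCC structure, atoms touch along the body diagonal, so √3·a = 4r; the nearest-neighbor distance equals 2r = 0.8660·a.
d = 0.8660 × 2.81 = 2.43 Å.

2.43 Å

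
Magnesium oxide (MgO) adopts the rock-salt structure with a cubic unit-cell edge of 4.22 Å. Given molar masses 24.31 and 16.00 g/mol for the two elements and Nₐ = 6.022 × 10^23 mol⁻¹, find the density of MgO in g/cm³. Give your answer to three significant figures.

The rock-salt structure contains Z = 4 formula units per cell; M(MgO) = 24.31 + 16.00 = 40.31 g/mol.
a³ = (4.220 × 10^-8 cm)³ = 7.515 × 10^-23 cm³.
ρ = 4 × 40.31 / (6.022 × 10²³ × 7.515 × 10^-23) = 3.563 g/cm³.

3.56 g/cm³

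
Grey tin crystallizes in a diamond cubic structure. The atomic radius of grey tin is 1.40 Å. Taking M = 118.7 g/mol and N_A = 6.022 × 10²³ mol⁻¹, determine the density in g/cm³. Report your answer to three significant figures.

In a diamond cubic lattice, nearest neighbors lie along the body diagonal with √3·a = 8r, giving a = 6.466 Å = 6.466 × 10^-8 cm.
With Z = 8, ρ = Z·M/(N_A·a³) = 8 × 118.7 / (6.022 × 10²³ × 2.704 × 10^-22) = 5.832 g/cm³.

5.83 g/cm³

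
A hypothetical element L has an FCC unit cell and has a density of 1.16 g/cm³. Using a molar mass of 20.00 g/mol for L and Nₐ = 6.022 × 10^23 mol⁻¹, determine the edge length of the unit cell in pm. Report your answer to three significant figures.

With Z = 4 atoms per FCC cell, a³ = Z·M/(N_A·ρ) = 4 × 20.00 / (6.022 × 10²³ × 1.160 g/cm³) = 1.145 × 10^-22 cm³.
a = (1.145 × 10^-22)^(1/3) = 4.856 × 10^-8 cm = 486 pm.

486 pm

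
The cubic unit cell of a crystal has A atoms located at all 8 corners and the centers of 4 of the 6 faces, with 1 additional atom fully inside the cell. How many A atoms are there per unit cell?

Corner atoms are shared by 8 cells (1/8 each), face atoms by 2 (1/2 each), interior atoms are unshared.
Net atoms = 8 × 1/8 + 4 × 1/2 + 1 = 1 + 2 + 1 = 4.

4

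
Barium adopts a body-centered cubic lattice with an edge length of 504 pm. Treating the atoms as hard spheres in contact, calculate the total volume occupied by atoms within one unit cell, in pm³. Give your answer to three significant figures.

In a BCC lattice atoms touch along the body diagonal, so √3·a = 4r, so r = 0.4330a = 218.2 pm.
V_atoms = Z × (4/3)πr³ = 2 × (4/3)π × (218.2)³ = 8.71 × 10^7 pm³.

8.71 × 10^7 pm³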